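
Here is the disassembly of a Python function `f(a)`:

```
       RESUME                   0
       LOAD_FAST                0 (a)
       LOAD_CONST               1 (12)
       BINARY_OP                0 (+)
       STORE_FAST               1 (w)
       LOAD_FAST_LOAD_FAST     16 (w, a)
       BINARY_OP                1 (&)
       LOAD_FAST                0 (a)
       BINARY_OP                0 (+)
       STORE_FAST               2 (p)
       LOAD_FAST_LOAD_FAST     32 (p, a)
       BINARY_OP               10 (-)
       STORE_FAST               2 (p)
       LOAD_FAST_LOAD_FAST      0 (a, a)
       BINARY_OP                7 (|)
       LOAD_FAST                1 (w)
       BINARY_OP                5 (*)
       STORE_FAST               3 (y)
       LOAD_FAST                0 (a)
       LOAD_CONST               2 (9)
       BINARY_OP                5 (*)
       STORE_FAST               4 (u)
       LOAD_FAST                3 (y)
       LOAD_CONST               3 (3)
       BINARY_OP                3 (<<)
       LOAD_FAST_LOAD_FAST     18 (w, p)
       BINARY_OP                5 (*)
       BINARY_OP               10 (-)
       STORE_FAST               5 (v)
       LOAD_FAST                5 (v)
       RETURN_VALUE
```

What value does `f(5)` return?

663

LOAD_FAST a → push 5. Stack: [5]
LOAD_CONST → push 12. Stack: [5, 12]
BINARY_OP + → 5 + 12 = 17. Stack: [17]
STORE_FAST w → w=17. Stack: []
LOAD_FAST_LOAD_FAST w,a → push 17,5. Stack: [17, 5]
BINARY_OP & → 17 & 5 = 1. Stack: [1]
LOAD_FAST a → push 5. Stack: [1, 5]
BINARY_OP + → 1 + 5 = 6. Stack: [6]
STORE_FAST p → p=6. Stack: []
LOAD_FAST_LOAD_FAST p,a → push 6,5. Stack: [6, 5]
BINARY_OP - → 6 - 5 = 1. Stack: [1]
STORE_FAST p → p=1. Stack: []
LOAD_FAST_LOAD_FAST a,a → push 5,5. Stack: [5, 5]
BINARY_OP | → 5 | 5 = 5. Stack: [5]
LOAD_FAST w → push 17. Stack: [5, 17]
BINARY_OP * → 5 * 17 = 85. Stack: [85]
STORE_FAST y → y=85. Stack: []
LOAD_FAST a → push 5. Stack: [5]
LOAD_CONST → push 9. Stack: [5, 9]
BINARY_OP * → 5 * 9 = 45. Stack: [45]
STORE_FAST u → u=45. Stack: []
LOAD_FAST y → push 85. Stack: [85]
LOAD_CONST → push 3. Stack: [85, 3]
BINARY_OP << → 85 << 3 = 680. Stack: [680]
LOAD_FAST_LOAD_FAST w,p → push 17,1. Stack: [680, 17, 1]
BINARY_OP * → 17 * 1 = 17. Stack: [680, 17]
BINARY_OP - → 680 - 17 = 663. Stack: [663]
STORE_FAST v → v=663. Stack: []
LOAD_FAST v → push 663. Stack: [663]
RETURN_VALUE → return 663.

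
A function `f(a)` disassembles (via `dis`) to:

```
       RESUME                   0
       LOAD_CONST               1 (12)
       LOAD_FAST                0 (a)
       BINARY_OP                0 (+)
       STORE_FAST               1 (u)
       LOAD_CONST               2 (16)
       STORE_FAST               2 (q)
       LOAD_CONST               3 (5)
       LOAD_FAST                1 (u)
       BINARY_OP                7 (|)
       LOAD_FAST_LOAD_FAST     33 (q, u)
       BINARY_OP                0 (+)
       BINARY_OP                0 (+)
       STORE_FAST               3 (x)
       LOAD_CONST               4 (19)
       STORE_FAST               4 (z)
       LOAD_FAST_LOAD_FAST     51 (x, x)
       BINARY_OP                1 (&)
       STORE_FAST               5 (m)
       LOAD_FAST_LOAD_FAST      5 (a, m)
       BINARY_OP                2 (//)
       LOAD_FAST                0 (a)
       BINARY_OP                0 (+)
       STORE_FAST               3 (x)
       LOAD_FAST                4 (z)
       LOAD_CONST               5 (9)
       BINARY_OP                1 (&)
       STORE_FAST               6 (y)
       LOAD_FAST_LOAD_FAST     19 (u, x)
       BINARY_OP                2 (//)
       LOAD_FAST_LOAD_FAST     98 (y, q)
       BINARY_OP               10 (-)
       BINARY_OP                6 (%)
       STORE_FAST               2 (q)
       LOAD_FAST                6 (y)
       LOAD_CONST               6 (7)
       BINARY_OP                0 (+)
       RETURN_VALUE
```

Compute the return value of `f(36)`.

LOAD_CONST → push 12. Stack: [12]
LOAD_FAST a → push 36. Stack: [12, 36]
BINARY_OP + → 12 + 36 = 48. Stack: [48]
STORE_FAST u → u=48. Stack: []
LOAD_CONST → push 16. Stack: [16]
STORE_FAST q → q=16. Stack: []
LOAD_CONST → push 5. Stack: [5]
LOAD_FAST u → push 48. Stack: [5, 48]
BINARY_OP | → 5 | 48 = 53. Stack: [53]
LOAD_FAST_LOAD_FAST q,u → push 16,48. Stack: [53, 16, 48]
BINARY_OP + → 16 + 48 = 64. Stack: [53, 64]
BINARY_OP + → 53 + 64 = 117. Stack: [117]
STORE_FAST x → x=117. Stack: []
LOAD_CONST → push 19. Stack: [19]
STORE_FAST z → z=19. Stack: []
LOAD_FAST_LOAD_FAST x,x → push 117,117. Stack: [117, 117]
BINARY_OP & → 117 & 117 = 117. Stack: [117]
STORE_FAST m → m=117. Stack: []
LOAD_FAST_LOAD_FAST a,m → push 36,117. Stack: [36, 117]
BINARY_OP // → 36 // 117 = 0. Stack: [0]
LOAD_FAST a → push 36. Stack: [0, 36]
BINARY_OP + → 0 + 36 = 36. Stack: [36]
STORE_FAST x → x=36. Stack: []
LOAD_FAST z → push 19. Stack: [19]
LOAD_CONST → push 9. Stack: [19, 9]
BINARY_OP & → 19 & 9 = 1. Stack: [1]
STORE_FAST y → y=1. Stack: []
LOAD_FAST_LOAD_FAST u,x → push 48,36. Stack: [48, 36]
BINARY_OP // → 48 // 36 = 1. Stack: [1]
LOAD_FAST_LOAD_FAST y,q → push 1,16. Stack: [1, 1, 16]
BINARY_OP - → 1 - 16 = -15. Stack: [1, -15]
BINARY_OP % → 1 % -15 = -14. Stack: [-14]
STORE_FAST q → q=-14. Stack: []
LOAD_FAST y → push 1. Stack: [1]
LOAD_CONST → push 7. Stack: [1, 7]
BINARY_OP + → 1 + 7 = 8. Stack: [8]
RETURN_VALUE → return 8.

8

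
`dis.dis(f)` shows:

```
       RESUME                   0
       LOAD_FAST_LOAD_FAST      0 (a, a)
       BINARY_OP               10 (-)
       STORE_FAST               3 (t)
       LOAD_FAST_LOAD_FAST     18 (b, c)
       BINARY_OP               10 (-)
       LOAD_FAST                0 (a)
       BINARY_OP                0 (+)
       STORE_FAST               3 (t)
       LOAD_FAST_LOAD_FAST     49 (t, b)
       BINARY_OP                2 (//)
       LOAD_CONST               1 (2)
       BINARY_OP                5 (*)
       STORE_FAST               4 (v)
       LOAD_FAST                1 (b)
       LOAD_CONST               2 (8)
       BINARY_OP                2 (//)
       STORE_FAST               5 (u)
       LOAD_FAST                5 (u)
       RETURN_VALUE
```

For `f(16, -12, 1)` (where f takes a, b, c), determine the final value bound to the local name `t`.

3

LOAD_FAST_LOAD_FAST a,a → push 16,16. Stack: [16, 16]
BINARY_OP - → 16 - 16 = 0. Stack: [0]
STORE_FAST t → t=0. Stack: []
LOAD_FAST_LOAD_FAST b,c → push -12,1. Stack: [-12, 1]
BINARY_OP - → -12 - 1 = -13. Stack: [-13]
LOAD_FAST a → push 16. Stack: [-13, 16]
BINARY_OP + → -13 + 16 = 3. Stack: [3]
STORE_FAST t → t=3. Stack: []
LOAD_FAST_LOAD_FAST t,b → push 3,-12. Stack: [3, -12]
BINARY_OP // → 3 // -12 = -1. Stack: [-1]
LOAD_CONST → push 2. Stack: [-1, 2]
BINARY_OP * → -1 * 2 = -2. Stack: [-2]
STORE_FAST v → v=-2. Stack: []
LOAD_FAST b → push -12. Stack: [-12]
LOAD_CONST → push 8. Stack: [-12, 8]
BINARY_OP // → -12 // 8 = -2. Stack: [-2]
STORE_FAST u → u=-2. Stack: []
LOAD_FAST u → push -2. Stack: [-2]
RETURN_VALUE → return -2.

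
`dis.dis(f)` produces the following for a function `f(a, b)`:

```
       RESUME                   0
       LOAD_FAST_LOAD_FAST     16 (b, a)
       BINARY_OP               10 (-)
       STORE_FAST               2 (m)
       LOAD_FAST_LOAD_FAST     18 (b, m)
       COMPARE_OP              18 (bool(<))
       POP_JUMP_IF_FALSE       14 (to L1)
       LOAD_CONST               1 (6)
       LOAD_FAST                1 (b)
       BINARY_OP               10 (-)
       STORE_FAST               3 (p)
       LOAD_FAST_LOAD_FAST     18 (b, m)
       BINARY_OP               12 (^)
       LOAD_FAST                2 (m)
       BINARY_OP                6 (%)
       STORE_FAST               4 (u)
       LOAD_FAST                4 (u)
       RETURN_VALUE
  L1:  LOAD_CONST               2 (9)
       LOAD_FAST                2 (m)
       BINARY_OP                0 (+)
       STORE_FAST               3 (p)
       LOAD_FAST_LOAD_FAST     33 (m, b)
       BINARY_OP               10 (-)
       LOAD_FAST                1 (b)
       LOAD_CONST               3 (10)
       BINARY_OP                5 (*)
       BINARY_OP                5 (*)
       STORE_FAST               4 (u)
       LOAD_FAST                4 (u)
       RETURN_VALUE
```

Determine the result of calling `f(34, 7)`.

LOAD_FAST_LOAD_FAST b,a → push 7,34. Stack: [7, 34]
BINARY_OP - → 7 - 34 = -27. Stack: [-27]
STORE_FAST m → m=-27. Stack: []
LOAD_FAST_LOAD_FAST b,m → push 7,-27. Stack: [7, -27]
COMPARE_OP bool(<) → 7 vs -27 = False. Stack: [False]
POP_JUMP_IF_FALSE → pop False; jump. Stack: []
LOAD_CONST → push 9. Stack: [9]
LOAD_FAST m → push -27. Stack: [9, -27]
BINARY_OP + → 9 + -27 = -18. Stack: [-18]
STORE_FAST p → p=-18. Stack: []
LOAD_FAST_LOAD_FAST m,b → push -27,7. Stack: [-27, 7]
BINARY_OP - → -27 - 7 = -34. Stack: [-34]
LOAD_FAST b → push 7. Stack: [-34, 7]
LOAD_CONST → push 10. Stack: [-34, 7, 10]
BINARY_OP * → 7 * 10 = 70. Stack: [-34, 70]
BINARY_OP * → -34 * 70 = -2380. Stack: [-2380]
STORE_FAST u → u=-2380. Stack: []
LOAD_FAST u → push -2380. Stack: [-2380]
RETURN_VALUE → return -2380.

-2380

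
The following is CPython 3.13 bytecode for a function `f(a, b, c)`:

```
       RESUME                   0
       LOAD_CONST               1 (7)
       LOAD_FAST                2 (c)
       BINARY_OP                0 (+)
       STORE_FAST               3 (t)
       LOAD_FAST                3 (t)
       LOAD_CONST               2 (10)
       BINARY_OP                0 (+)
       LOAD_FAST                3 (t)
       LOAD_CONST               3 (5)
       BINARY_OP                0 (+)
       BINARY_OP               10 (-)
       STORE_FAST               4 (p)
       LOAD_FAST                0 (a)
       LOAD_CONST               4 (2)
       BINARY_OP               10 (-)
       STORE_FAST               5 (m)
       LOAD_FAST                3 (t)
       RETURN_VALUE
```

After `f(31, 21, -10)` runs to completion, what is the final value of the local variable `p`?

LOAD_CONST → push 7. Stack: [7]
LOAD_FAST c → push -10. Stack: [7, -10]
BINARY_OP + → 7 + -10 = -3. Stack: [-3]
STORE_FAST t → t=-3. Stack: []
LOAD_FAST t → push -3. Stack: [-3]
LOAD_CONST → push 10. Stack: [-3, 10]
BINARY_OP + → -3 + 10 = 7. Stack: [7]
LOAD_FAST t → push -3. Stack: [7, -3]
LOAD_CONST → push 5. Stack: [7, -3, 5]
BINARY_OP + → -3 + 5 = 2. Stack: [7, 2]
BINARY_OP - → 7 - 2 = 5. Stack: [5]
STORE_FAST p → p=5. Stack: []
LOAD_FAST a → push 31. Stack: [31]
LOAD_CONST → push 2. Stack: [31, 2]
BINARY_OP - → 31 - 2 = 29. Stack: [29]
STORE_FAST m → m=29. Stack: []
LOAD_FAST t → push -3. Stack: [-3]
RETURN_VALUE → return -3.

5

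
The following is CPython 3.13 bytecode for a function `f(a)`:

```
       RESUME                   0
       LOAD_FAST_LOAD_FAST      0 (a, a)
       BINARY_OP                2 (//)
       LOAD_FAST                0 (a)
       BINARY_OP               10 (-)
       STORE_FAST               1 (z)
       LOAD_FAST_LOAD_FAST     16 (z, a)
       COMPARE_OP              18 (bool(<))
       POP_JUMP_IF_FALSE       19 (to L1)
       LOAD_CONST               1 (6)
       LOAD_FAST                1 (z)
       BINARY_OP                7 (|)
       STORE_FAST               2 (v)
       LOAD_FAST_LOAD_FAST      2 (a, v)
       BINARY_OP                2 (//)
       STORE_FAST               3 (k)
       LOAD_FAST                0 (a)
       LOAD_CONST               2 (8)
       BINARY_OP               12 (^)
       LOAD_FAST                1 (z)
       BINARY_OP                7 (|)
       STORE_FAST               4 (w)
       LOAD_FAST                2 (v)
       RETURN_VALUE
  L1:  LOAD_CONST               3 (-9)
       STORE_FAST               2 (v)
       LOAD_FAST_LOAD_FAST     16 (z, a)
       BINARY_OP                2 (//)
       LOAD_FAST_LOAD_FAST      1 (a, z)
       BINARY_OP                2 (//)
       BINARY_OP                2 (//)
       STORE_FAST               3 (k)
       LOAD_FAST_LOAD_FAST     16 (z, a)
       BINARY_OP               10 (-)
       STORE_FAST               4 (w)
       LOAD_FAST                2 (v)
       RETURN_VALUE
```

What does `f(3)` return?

-2

LOAD_FAST_LOAD_FAST a,a → push 3,3. Stack: [3, 3]
BINARY_OP // → 3 // 3 = 1. Stack: [1]
LOAD_FAST a → push 3. Stack: [1, 3]
BINARY_OP - → 1 - 3 = -2. Stack: [-2]
STORE_FAST z → z=-2. Stack: []
LOAD_FAST_LOAD_FAST z,a → push -2,3. Stack: [-2, 3]
COMPARE_OP bool(<) → -2 vs 3 = True. Stack: [True]
POP_JUMP_IF_FALSE → pop True; no jump. Stack: []
LOAD_CONST → push 6. Stack: [6]
LOAD_FAST z → push -2. Stack: [6, -2]
BINARY_OP | → 6 | -2 = -2. Stack: [-2]
STORE_FAST v → v=-2. Stack: []
LOAD_FAST_LOAD_FAST a,v → push 3,-2. Stack: [3, -2]
BINARY_OP // → 3 // -2 = -2. Stack: [-2]
STORE_FAST k → k=-2. Stack: []
LOAD_FAST a → push 3. Stack: [3]
LOAD_CONST → push 8. Stack: [3, 8]
BINARY_OP ^ → 3 ^ 8 = 11. Stack: [11]
LOAD_FAST z → push -2. Stack: [11, -2]
BINARY_OP | → 11 | -2 = -1. Stack: [-1]
STORE_FAST w → w=-1. Stack: []
LOAD_FAST v → push -2. Stack: [-2]
RETURN_VALUE → return -2.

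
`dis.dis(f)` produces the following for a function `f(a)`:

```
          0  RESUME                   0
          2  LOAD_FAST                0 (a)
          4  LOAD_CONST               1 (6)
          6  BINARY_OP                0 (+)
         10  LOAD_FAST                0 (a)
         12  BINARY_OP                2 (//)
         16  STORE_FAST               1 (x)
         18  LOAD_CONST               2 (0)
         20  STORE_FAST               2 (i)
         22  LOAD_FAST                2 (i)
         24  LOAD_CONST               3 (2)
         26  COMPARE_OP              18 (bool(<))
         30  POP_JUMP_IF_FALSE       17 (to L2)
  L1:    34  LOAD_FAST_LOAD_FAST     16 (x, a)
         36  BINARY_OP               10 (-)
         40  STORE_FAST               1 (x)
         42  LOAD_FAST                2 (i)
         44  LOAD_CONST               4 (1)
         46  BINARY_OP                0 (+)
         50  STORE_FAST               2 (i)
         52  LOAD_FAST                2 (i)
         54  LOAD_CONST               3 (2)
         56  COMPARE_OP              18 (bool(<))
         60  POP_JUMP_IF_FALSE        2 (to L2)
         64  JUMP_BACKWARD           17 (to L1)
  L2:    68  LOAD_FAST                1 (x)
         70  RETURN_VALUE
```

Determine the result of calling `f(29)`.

LOAD_FAST a → push 29. Stack: [29]
LOAD_CONST → push 6. Stack: [29, 6]
BINARY_OP + → 29 + 6 = 35. Stack: [35]
LOAD_FAST a → push 29. Stack: [35, 29]
BINARY_OP // → 35 // 29 = 1. Stack: [1]
STORE_FAST x → x=1. Stack: []
LOAD_CONST → push 0. Stack: [0]
STORE_FAST i → i=0. Stack: []
LOAD_FAST i → push 0. Stack: [0]
LOAD_CONST → push 2. Stack: [0, 2]
COMPARE_OP bool(<) → 0 vs 2 = True. Stack: [True]
POP_JUMP_IF_FALSE → pop True; no jump. Stack: []
LOAD_FAST_LOAD_FAST x,a → push 1,29. Stack: [1, 29]
BINARY_OP - → 1 - 29 = -28. Stack: [-28]
STORE_FAST x → x=-28. Stack: []
LOAD_FAST i → push 0. Stack: [0]
LOAD_CONST → push 1. Stack: [0, 1]
BINARY_OP + → 0 + 1 = 1. Stack: [1]
STORE_FAST i → i=1. Stack: []
LOAD_FAST i → push 1. Stack: [1]
LOAD_CONST → push 2. Stack: [1, 2]
COMPARE_OP bool(<) → 1 vs 2 = True. Stack: [True]
POP_JUMP_IF_FALSE → pop True; no jump. Stack: []
LOAD_FAST_LOAD_FAST x,a → push -28,29. Stack: [-28, 29]
BINARY_OP - → -28 - 29 = -57. Stack: [-57]
STORE_FAST x → x=-57. Stack: []
LOAD_FAST i → push 1. Stack: [1]
LOAD_CONST → push 1. Stack: [1, 1]
BINARY_OP + → 1 + 1 = 2. Stack: [2]
STORE_FAST i → i=2. Stack: []
LOAD_FAST i → push 2. Stack: [2]
LOAD_CONST → push 2. Stack: [2, 2]
COMPARE_OP bool(<) → 2 vs 2 = False. Stack: [False]
POP_JUMP_IF_FALSE → pop False; jump. Stack: []
LOAD_FAST x → push -57. Stack: [-57]
RETURN_VALUE → return -57.

-57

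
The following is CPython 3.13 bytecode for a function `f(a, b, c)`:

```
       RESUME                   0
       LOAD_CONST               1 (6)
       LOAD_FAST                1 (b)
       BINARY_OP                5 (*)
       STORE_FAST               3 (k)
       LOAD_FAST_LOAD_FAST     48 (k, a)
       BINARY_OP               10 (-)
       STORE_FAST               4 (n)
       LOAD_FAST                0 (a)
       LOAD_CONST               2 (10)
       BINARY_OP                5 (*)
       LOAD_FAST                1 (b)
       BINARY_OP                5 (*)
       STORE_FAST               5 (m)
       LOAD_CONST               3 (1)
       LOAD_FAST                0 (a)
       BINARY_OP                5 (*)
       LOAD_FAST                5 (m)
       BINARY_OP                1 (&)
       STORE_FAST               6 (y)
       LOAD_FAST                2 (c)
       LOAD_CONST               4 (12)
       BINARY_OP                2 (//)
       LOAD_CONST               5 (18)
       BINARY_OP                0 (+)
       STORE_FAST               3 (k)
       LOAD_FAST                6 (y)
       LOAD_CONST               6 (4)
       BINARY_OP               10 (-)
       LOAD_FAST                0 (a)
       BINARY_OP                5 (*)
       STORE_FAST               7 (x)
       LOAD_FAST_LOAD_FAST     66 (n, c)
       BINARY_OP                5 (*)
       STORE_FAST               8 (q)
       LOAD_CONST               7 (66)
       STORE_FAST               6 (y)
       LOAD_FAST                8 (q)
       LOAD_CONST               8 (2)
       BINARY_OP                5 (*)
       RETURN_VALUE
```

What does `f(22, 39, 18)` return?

LOAD_CONST → push 6. Stack: [6]
LOAD_FAST b → push 39. Stack: [6, 39]
BINARY_OP * → 6 * 39 = 234. Stack: [234]
STORE_FAST k → k=234. Stack: []
LOAD_FAST_LOAD_FAST k,a → push 234,22. Stack: [234, 22]
BINARY_OP - → 234 - 22 = 212. Stack: [212]
STORE_FAST n → n=212. Stack: []
LOAD_FAST a → push 22. Stack: [22]
LOAD_CONST → push 10. Stack: [22, 10]
BINARY_OP * → 22 * 10 = 220. Stack: [220]
LOAD_FAST b → push 39. Stack: [220, 39]
BINARY_OP * → 220 * 39 = 8580. Stack: [8580]
STORE_FAST m → m=8580. Stack: []
LOAD_CONST → push 1. Stack: [1]
LOAD_FAST a → push 22. Stack: [1, 22]
BINARY_OP * → 1 * 22 = 22. Stack: [22]
LOAD_FAST m → push 8580. Stack: [22, 8580]
BINARY_OP & → 22 & 8580 = 4. Stack: [4]
STORE_FAST y → y=4. Stack: []
LOAD_FAST c → push 18. Stack: [18]
LOAD_CONST → push 12. Stack: [18, 12]
BINARY_OP // → 18 // 12 = 1. Stack: [1]
LOAD_CONST → push 18. Stack: [1, 18]
BINARY_OP + → 1 + 18 = 19. Stack: [19]
STORE_FAST k → k=19. Stack: []
LOAD_FAST y → push 4. Stack: [4]
LOAD_CONST → push 4. Stack: [4, 4]
BINARY_OP - → 4 - 4 = 0. Stack: [0]
LOAD_FAST a → push 22. Stack: [0, 22]
BINARY_OP * → 0 * 22 = 0. Stack: [0]
STORE_FAST x → x=0. Stack: []
LOAD_FAST_LOAD_FAST n,c → push 212,18. Stack: [212, 18]
BINARY_OP * → 212 * 18 = 3816. Stack: [3816]
STORE_FAST q → q=3816. Stack: []
LOAD_CONST → push 66. Stack: [66]
STORE_FAST y → y=66. Stack: []
LOAD_FAST q → push 3816. Stack: [3816]
LOAD_CONST → push 2. Stack: [3816, 2]
BINARY_OP * → 3816 * 2 = 7632. Stack: [7632]
RETURN_VALUE → return 7632.

7632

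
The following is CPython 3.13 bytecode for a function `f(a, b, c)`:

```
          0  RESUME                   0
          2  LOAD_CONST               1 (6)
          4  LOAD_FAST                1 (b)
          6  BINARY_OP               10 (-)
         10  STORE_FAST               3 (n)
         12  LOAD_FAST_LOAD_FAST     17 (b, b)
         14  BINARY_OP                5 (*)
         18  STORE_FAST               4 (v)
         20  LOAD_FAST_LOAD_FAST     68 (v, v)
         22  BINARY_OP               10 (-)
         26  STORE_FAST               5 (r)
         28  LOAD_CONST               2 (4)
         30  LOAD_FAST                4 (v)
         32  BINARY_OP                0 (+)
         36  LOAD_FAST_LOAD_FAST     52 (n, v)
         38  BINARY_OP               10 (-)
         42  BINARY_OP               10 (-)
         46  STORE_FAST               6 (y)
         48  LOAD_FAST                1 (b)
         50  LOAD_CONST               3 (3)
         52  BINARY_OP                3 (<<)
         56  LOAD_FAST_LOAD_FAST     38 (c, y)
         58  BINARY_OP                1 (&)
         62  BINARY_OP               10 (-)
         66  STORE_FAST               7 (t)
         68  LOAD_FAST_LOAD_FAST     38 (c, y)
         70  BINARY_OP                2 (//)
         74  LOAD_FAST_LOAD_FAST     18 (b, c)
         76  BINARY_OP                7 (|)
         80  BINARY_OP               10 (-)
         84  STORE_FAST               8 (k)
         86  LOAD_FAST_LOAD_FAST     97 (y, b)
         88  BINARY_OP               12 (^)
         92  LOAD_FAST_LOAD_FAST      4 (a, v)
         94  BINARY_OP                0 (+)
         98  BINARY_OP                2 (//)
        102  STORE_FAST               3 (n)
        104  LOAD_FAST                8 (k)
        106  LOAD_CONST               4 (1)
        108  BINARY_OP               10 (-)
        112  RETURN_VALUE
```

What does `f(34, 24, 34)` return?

LOAD_CONST → push 6. Stack: [6]
LOAD_FAST b → push 24. Stack: [6, 24]
BINARY_OP - → 6 - 24 = -18. Stack: [-18]
STORE_FAST n → n=-18. Stack: []
LOAD_FAST_LOAD_FAST b,b → push 24,24. Stack: [24, 24]
BINARY_OP * → 24 * 24 = 576. Stack: [576]
STORE_FAST v → v=576. Stack: []
LOAD_FAST_LOAD_FAST v,v → push 576,576. Stack: [576, 576]
BINARY_OP - → 576 - 576 = 0. Stack: [0]
STORE_FAST r → r=0. Stack: []
LOAD_CONST → push 4. Stack: [4]
LOAD_FAST v → push 576. Stack: [4, 576]
BINARY_OP + → 4 + 576 = 580. Stack: [580]
LOAD_FAST_LOAD_FAST n,v → push -18,576. Stack: [580, -18, 576]
BINARY_OP - → -18 - 576 = -594. Stack: [580, -594]
BINARY_OP - → 580 - -594 = 1174. Stack: [1174]
STORE_FAST y → y=1174. Stack: []
LOAD_FAST b → push 24. Stack: [24]
LOAD_CONST → push 3. Stack: [24, 3]
BINARY_OP << → 24 << 3 = 192. Stack: [192]
LOAD_FAST_LOAD_FAST c,y → push 34,1174. Stack: [192, 34, 1174]
BINARY_OP & → 34 & 1174 = 2. Stack: [192, 2]
BINARY_OP - → 192 - 2 = 190. Stack: [190]
STORE_FAST t → t=190. Stack: []
LOAD_FAST_LOAD_FAST c,y → push 34,1174. Stack: [34, 1174]
BINARY_OP // → 34 // 1174 = 0. Stack: [0]
LOAD_FAST_LOAD_FAST b,c → push 24,34. Stack: [0, 24, 34]
BINARY_OP | → 24 | 34 = 58. Stack: [0, 58]
BINARY_OP - → 0 - 58 = -58. Stack: [-58]
STORE_FAST k → k=-58. Stack: []
LOAD_FAST_LOAD_FAST y,b → push 1174,24. Stack: [1174, 24]
BINARY_OP ^ → 1174 ^ 24 = 1166. Stack: [1166]
LOAD_FAST_LOAD_FAST a,v → push 34,576. Stack: [1166, 34, 576]
BINARY_OP + → 34 + 576 = 610. Stack: [1166, 610]
BINARY_OP // → 1166 // 610 = 1. Stack: [1]
STORE_FAST n → n=1. Stack: []
LOAD_FAST k → push -58. Stack: [-58]
LOAD_CONST → push 1. Stack: [-58, 1]
BINARY_OP - → -58 - 1 = -59. Stack: [-59]
RETURN_VALUE → return -59.

-59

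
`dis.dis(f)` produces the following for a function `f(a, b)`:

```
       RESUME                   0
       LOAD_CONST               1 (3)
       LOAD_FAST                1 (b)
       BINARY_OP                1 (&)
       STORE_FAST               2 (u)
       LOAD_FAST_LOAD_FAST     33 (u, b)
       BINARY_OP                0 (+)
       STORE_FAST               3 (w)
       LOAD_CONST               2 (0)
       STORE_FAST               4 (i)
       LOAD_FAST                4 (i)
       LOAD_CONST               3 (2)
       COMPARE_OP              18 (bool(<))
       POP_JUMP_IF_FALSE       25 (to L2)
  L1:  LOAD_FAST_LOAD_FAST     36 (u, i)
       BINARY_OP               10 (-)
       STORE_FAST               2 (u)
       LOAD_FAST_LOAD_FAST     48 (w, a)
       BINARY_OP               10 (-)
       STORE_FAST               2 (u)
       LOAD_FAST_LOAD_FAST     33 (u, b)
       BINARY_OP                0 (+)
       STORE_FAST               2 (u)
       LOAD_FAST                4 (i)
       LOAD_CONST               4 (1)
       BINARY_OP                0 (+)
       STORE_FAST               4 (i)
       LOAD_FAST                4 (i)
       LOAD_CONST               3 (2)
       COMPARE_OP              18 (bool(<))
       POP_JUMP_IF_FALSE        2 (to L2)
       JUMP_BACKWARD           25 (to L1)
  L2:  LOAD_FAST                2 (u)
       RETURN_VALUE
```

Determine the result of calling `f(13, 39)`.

68

LOAD_CONST → push 3. Stack: [3]
LOAD_FAST b → push 39. Stack: [3, 39]
BINARY_OP & → 3 & 39 = 3. Stack: [3]
STORE_FAST u → u=3. Stack: []
LOAD_FAST_LOAD_FAST u,b → push 3,39. Stack: [3, 39]
BINARY_OP + → 3 + 39 = 42. Stack: [42]
STORE_FAST w → w=42. Stack: []
LOAD_CONST → push 0. Stack: [0]
STORE_FAST i → i=0. Stack: []
LOAD_FAST i → push 0. Stack: [0]
LOAD_CONST → push 2. Stack: [0, 2]
COMPARE_OP bool(<) → 0 vs 2 = True. Stack: [True]
POP_JUMP_IF_FALSE → pop True; no jump. Stack: []
LOAD_FAST_LOAD_FAST u,i → push 3,0. Stack: [3, 0]
BINARY_OP - → 3 - 0 = 3. Stack: [3]
STORE_FAST u → u=3. Stack: []
LOAD_FAST_LOAD_FAST w,a → push 42,13. Stack: [42, 13]
BINARY_OP - → 42 - 13 = 29. Stack: [29]
STORE_FAST u → u=29. Stack: []
LOAD_FAST_LOAD_FAST u,b → push 29,39. Stack: [29, 39]
BINARY_OP + → 29 + 39 = 68. Stack: [68]
STORE_FAST u → u=68. Stack: []
LOAD_FAST i → push 0. Stack: [0]
LOAD_CONST → push 1. Stack: [0, 1]
BINARY_OP + → 0 + 1 = 1. Stack: [1]
STORE_FAST i → i=1. Stack: []
LOAD_FAST i → push 1. Stack: [1]
LOAD_CONST → push 2. Stack: [1, 2]
COMPARE_OP bool(<) → 1 vs 2 = True. Stack: [True]
POP_JUMP_IF_FALSE → pop True; no jump. Stack: []
LOAD_FAST_LOAD_FAST u,i → push 68,1. Stack: [68, 1]
BINARY_OP - → 68 - 1 = 67. Stack: [67]
STORE_FAST u → u=67. Stack: []
LOAD_FAST_LOAD_FAST w,a → push 42,13. Stack: [42, 13]
BINARY_OP - → 42 - 13 = 29. Stack: [29]
STORE_FAST u → u=29. Stack: []
LOAD_FAST_LOAD_FAST u,b → push 29,39. Stack: [29, 39]
BINARY_OP + → 29 + 39 = 68. Stack: [68]
STORE_FAST u → u=68. Stack: []
LOAD_FAST i → push 1. Stack: [1]
LOAD_CONST → push 1. Stack: [1, 1]
BINARY_OP + → 1 + 1 = 2. Stack: [2]
STORE_FAST i → i=2. Stack: []
LOAD_FAST i → push 2. Stack: [2]
LOAD_CONST → push 2. Stack: [2, 2]
COMPARE_OP bool(<) → 2 vs 2 = False. Stack: [False]
POP_JUMP_IF_FALSE → pop False; jump. Stack: []
LOAD_FAST u → push 68. Stack: [68]
RETURN_VALUE → return 68.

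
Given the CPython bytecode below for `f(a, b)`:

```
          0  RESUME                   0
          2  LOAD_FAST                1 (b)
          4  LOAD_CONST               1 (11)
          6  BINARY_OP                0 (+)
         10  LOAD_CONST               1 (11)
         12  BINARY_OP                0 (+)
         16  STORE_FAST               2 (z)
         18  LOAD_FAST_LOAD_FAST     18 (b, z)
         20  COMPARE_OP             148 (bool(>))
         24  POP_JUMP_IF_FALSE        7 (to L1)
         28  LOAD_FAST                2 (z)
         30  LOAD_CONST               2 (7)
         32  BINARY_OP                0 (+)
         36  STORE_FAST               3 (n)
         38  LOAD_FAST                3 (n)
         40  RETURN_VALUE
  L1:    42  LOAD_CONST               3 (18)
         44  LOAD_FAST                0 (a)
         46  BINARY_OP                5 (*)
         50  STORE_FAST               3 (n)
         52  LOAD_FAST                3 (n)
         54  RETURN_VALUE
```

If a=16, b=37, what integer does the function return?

288

LOAD_FAST b → push 37. Stack: [37]
LOAD_CONST → push 11. Stack: [37, 11]
BINARY_OP + → 37 + 11 = 48. Stack: [48]
LOAD_CONST → push 11. Stack: [48, 11]
BINARY_OP + → 48 + 11 = 59. Stack: [59]
STORE_FAST z → z=59. Stack: []
LOAD_FAST_LOAD_FAST b,z → push 37,59. Stack: [37, 59]
COMPARE_OP bool(>) → 37 vs 59 = False. Stack: [False]
POP_JUMP_IF_FALSE → pop False; jump. Stack: []
LOAD_CONST → push 18. Stack: [18]
LOAD_FAST a → push 16. Stack: [18, 16]
BINARY_OP * → 18 * 16 = 288. Stack: [288]
STORE_FAST n → n=288. Stack: []
LOAD_FAST n → push 288. Stack: [288]
RETURN_VALUE → return 288.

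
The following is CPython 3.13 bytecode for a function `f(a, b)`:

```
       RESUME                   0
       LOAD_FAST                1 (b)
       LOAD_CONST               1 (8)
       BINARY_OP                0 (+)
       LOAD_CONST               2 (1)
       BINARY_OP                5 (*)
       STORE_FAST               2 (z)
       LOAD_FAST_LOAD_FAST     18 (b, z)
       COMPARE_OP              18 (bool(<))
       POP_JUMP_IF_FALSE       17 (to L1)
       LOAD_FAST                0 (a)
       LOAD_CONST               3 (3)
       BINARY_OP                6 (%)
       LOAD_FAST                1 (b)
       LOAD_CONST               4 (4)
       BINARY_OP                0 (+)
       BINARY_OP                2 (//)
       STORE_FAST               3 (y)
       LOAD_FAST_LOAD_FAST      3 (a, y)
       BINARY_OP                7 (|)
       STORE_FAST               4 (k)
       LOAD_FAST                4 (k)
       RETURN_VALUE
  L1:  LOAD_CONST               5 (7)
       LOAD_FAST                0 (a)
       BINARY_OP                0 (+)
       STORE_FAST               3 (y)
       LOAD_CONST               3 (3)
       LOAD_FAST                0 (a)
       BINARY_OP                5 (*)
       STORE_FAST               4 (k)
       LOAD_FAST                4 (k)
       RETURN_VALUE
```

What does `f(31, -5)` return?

-1

LOAD_FAST b → push -5. Stack: [-5]
LOAD_CONST → push 8. Stack: [-5, 8]
BINARY_OP + → -5 + 8 = 3. Stack: [3]
LOAD_CONST → push 1. Stack: [3, 1]
BINARY_OP * → 3 * 1 = 3. Stack: [3]
STORE_FAST z → z=3. Stack: []
LOAD_FAST_LOAD_FAST b,z → push -5,3. Stack: [-5, 3]
COMPARE_OP bool(<) → -5 vs 3 = True. Stack: [True]
POP_JUMP_IF_FALSE → pop True; no jump. Stack: []
LOAD_FAST a → push 31. Stack: [31]
LOAD_CONST → push 3. Stack: [31, 3]
BINARY_OP % → 31 % 3 = 1. Stack: [1]
LOAD_FAST b → push -5. Stack: [1, -5]
LOAD_CONST → push 4. Stack: [1, -5, 4]
BINARY_OP + → -5 + 4 = -1. Stack: [1, -1]
BINARY_OP // → 1 // -1 = -1. Stack: [-1]
STORE_FAST y → y=-1. Stack: []
LOAD_FAST_LOAD_FAST a,y → push 31,-1. Stack: [31, -1]
BINARY_OP | → 31 | -1 = -1. Stack: [-1]
STORE_FAST k → k=-1. Stack: []
LOAD_FAST k → push -1. Stack: [-1]
RETURN_VALUE → return -1.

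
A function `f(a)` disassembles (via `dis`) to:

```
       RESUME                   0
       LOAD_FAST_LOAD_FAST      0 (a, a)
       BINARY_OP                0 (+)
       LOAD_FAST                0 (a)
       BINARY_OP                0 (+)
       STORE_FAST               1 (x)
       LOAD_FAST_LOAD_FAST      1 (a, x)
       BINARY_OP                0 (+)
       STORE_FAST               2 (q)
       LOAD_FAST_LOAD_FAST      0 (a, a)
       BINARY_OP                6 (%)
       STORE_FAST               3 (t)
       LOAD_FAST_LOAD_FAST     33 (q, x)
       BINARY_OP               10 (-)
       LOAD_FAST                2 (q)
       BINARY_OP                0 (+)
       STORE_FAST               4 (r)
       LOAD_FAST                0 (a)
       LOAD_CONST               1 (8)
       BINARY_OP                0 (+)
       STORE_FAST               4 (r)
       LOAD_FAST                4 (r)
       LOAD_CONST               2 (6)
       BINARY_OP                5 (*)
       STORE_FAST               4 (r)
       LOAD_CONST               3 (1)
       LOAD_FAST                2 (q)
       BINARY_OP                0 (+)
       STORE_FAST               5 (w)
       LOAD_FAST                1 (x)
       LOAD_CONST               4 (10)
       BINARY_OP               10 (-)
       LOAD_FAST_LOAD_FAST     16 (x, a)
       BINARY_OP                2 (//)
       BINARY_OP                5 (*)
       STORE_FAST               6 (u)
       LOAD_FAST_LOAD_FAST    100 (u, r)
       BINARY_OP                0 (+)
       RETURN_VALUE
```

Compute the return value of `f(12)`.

LOAD_FAST_LOAD_FAST a,a → push 12,12. Stack: [12, 12]
BINARY_OP + → 12 + 12 = 24. Stack: [24]
LOAD_FAST a → push 12. Stack: [24, 12]
BINARY_OP + → 24 + 12 = 36. Stack: [36]
STORE_FAST x → x=36. Stack: []
LOAD_FAST_LOAD_FAST a,x → push 12,36. Stack: [12, 36]
BINARY_OP + → 12 + 36 = 48. Stack: [48]
STORE_FAST q → q=48. Stack: []
LOAD_FAST_LOAD_FAST a,a → push 12,12. Stack: [12, 12]
BINARY_OP % → 12 % 12 = 0. Stack: [0]
STORE_FAST t → t=0. Stack: []
LOAD_FAST_LOAD_FAST q,x → push 48,36. Stack: [48, 36]
BINARY_OP - → 48 - 36 = 12. Stack: [12]
LOAD_FAST q → push 48. Stack: [12, 48]
BINARY_OP + → 12 + 48 = 60. Stack: [60]
STORE_FAST r → r=60. Stack: []
LOAD_FAST a → push 12. Stack: [12]
LOAD_CONST → push 8. Stack: [12, 8]
BINARY_OP + → 12 + 8 = 20. Stack: [20]
STORE_FAST r → r=20. Stack: []
LOAD_FAST r → push 20. Stack: [20]
LOAD_CONST → push 6. Stack: [20, 6]
BINARY_OP * → 20 * 6 = 120. Stack: [120]
STORE_FAST r → r=120. Stack: []
LOAD_CONST → push 1. Stack: [1]
LOAD_FAST q → push 48. Stack: [1, 48]
BINARY_OP + → 1 + 48 = 49. Stack: [49]
STORE_FAST w → w=49. Stack: []
LOAD_FAST x → push 36. Stack: [36]
LOAD_CONST → push 10. Stack: [36, 10]
BINARY_OP - → 36 - 10 = 26. Stack: [26]
LOAD_FAST_LOAD_FAST x,a → push 36,12. Stack: [26, 36, 12]
BINARY_OP // → 36 // 12 = 3. Stack: [26, 3]
BINARY_OP * → 26 * 3 = 78. Stack: [78]
STORE_FAST u → u=78. Stack: []
LOAD_FAST_LOAD_FAST u,r → push 78,120. Stack: [78, 120]
BINARY_OP + → 78 + 120 = 198. Stack: [198]
RETURN_VALUE → return 198.

198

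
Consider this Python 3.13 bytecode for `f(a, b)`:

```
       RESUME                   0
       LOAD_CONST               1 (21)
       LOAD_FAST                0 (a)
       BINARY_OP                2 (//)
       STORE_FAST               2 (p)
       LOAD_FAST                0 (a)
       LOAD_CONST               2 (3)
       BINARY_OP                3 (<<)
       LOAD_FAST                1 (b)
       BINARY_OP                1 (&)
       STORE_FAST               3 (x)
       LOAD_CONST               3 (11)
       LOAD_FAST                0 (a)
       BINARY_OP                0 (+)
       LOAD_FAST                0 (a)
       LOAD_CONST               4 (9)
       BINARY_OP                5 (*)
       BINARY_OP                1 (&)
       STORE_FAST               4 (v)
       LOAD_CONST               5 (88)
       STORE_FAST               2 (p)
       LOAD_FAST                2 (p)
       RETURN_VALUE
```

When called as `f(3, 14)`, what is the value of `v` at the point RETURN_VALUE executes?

LOAD_CONST → push 21. Stack: [21]
LOAD_FAST a → push 3. Stack: [21, 3]
BINARY_OP // → 21 // 3 = 7. Stack: [7]
STORE_FAST p → p=7. Stack: []
LOAD_FAST a → push 3. Stack: [3]
LOAD_CONST → push 3. Stack: [3, 3]
BINARY_OP << → 3 << 3 = 24. Stack: [24]
LOAD_FAST b → push 14. Stack: [24, 14]
BINARY_OP & → 24 & 14 = 8. Stack: [8]
STORE_FAST x → x=8. Stack: []
LOAD_CONST → push 11. Stack: [11]
LOAD_FAST a → push 3. Stack: [11, 3]
BINARY_OP + → 11 + 3 = 14. Stack: [14]
LOAD_FAST a → push 3. Stack: [14, 3]
LOAD_CONST → push 9. Stack: [14, 3, 9]
BINARY_OP * → 3 * 9 = 27. Stack: [14, 27]
BINARY_OP & → 14 & 27 = 10. Stack: [10]
STORE_FAST v → v=10. Stack: []
LOAD_CONST → push 88. Stack: [88]
STORE_FAST p → p=88. Stack: []
LOAD_FAST p → push 88. Stack: [88]
RETURN_VALUE → return 88.

10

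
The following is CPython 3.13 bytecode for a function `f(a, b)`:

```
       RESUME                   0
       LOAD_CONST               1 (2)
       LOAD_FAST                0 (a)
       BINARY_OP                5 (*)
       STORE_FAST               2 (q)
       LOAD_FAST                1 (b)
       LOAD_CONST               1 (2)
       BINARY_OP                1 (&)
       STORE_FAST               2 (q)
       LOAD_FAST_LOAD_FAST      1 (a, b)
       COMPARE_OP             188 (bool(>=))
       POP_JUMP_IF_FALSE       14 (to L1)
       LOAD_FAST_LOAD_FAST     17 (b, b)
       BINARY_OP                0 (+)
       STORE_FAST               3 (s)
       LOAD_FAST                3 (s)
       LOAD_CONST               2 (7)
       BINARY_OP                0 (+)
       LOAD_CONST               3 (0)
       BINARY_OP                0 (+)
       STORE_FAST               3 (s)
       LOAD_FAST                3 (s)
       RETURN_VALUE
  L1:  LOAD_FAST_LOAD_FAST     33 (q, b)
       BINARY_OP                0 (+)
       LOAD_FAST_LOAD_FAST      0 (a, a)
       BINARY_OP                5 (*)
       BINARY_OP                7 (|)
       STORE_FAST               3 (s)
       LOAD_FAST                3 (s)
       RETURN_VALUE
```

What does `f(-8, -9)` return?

LOAD_CONST → push 2. Stack: [2]
LOAD_FAST a → push -8. Stack: [2, -8]
BINARY_OP * → 2 * -8 = -16. Stack: [-16]
STORE_FAST q → q=-16. Stack: []
LOAD_FAST b → push -9. Stack: [-9]
LOAD_CONST → push 2. Stack: [-9, 2]
BINARY_OP & → -9 & 2 = 2. Stack: [2]
STORE_FAST q → q=2. Stack: []
LOAD_FAST_LOAD_FAST a,b → push -8,-9. Stack: [-8, -9]
COMPARE_OP bool(>=) → -8 vs -9 = True. Stack: [True]
POP_JUMP_IF_FALSE → pop True; no jump. Stack: []
LOAD_FAST_LOAD_FAST b,b → push -9,-9. Stack: [-9, -9]
BINARY_OP + → -9 + -9 = -18. Stack: [-18]
STORE_FAST s → s=-18. Stack: []
LOAD_FAST s → push -18. Stack: [-18]
LOAD_CONST → push 7. Stack: [-18, 7]
BINARY_OP + → -18 + 7 = -11. Stack: [-11]
LOAD_CONST → push 0. Stack: [-11, 0]
BINARY_OP + → -11 + 0 = -11. Stack: [-11]
STORE_FAST s → s=-11. Stack: []
LOAD_FAST s → push -11. Stack: [-11]
RETURN_VALUE → return -11.

-11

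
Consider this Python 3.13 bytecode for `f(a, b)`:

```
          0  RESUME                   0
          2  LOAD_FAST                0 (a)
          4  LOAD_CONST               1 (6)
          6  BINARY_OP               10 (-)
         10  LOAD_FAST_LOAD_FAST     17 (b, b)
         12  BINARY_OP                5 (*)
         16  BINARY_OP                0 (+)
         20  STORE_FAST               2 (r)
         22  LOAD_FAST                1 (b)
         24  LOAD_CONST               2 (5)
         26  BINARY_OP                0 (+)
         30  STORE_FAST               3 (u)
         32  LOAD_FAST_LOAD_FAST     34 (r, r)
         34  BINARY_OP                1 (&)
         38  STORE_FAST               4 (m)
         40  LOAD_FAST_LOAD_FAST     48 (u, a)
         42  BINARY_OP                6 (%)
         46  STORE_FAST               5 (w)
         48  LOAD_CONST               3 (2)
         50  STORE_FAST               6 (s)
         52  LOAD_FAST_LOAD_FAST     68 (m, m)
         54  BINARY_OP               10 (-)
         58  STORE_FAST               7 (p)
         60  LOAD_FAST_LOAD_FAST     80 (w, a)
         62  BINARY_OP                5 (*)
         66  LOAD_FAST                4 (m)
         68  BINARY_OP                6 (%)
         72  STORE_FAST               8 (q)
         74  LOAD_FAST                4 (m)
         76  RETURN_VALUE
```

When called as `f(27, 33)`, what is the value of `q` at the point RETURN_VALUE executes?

LOAD_FAST a → push 27. Stack: [27]
LOAD_CONST → push 6. Stack: [27, 6]
BINARY_OP - → 27 - 6 = 21. Stack: [21]
LOAD_FAST_LOAD_FAST b,b → push 33,33. Stack: [21, 33, 33]
BINARY_OP * → 33 * 33 = 1089. Stack: [21, 1089]
BINARY_OP + → 21 + 1089 = 1110. Stack: [1110]
STORE_FAST r → r=1110. Stack: []
LOAD_FAST b → push 33. Stack: [33]
LOAD_CONST → push 5. Stack: [33, 5]
BINARY_OP + → 33 + 5 = 38. Stack: [38]
STORE_FAST u → u=38. Stack: []
LOAD_FAST_LOAD_FAST r,r → push 1110,1110. Stack: [1110, 1110]
BINARY_OP & → 1110 & 1110 = 1110. Stack: [1110]
STORE_FAST m → m=1110. Stack: []
LOAD_FAST_LOAD_FAST u,a → push 38,27. Stack: [38, 27]
BINARY_OP % → 38 % 27 = 11. Stack: [11]
STORE_FAST w → w=11. Stack: []
LOAD_CONST → push 2. Stack: [2]
STORE_FAST s → s=2. Stack: []
LOAD_FAST_LOAD_FAST m,m → push 1110,1110. Stack: [1110, 1110]
BINARY_OP - → 1110 - 1110 = 0. Stack: [0]
STORE_FAST p → p=0. Stack: []
LOAD_FAST_LOAD_FAST w,a → push 11,27. Stack: [11, 27]
BINARY_OP * → 11 * 27 = 297. Stack: [297]
LOAD_FAST m → push 1110. Stack: [297, 1110]
BINARY_OP % → 297 % 1110 = 297. Stack: [297]
STORE_FAST q → q=297. Stack: []
LOAD_FAST m → push 1110. Stack: [1110]
RETURN_VALUE → return 1110.

297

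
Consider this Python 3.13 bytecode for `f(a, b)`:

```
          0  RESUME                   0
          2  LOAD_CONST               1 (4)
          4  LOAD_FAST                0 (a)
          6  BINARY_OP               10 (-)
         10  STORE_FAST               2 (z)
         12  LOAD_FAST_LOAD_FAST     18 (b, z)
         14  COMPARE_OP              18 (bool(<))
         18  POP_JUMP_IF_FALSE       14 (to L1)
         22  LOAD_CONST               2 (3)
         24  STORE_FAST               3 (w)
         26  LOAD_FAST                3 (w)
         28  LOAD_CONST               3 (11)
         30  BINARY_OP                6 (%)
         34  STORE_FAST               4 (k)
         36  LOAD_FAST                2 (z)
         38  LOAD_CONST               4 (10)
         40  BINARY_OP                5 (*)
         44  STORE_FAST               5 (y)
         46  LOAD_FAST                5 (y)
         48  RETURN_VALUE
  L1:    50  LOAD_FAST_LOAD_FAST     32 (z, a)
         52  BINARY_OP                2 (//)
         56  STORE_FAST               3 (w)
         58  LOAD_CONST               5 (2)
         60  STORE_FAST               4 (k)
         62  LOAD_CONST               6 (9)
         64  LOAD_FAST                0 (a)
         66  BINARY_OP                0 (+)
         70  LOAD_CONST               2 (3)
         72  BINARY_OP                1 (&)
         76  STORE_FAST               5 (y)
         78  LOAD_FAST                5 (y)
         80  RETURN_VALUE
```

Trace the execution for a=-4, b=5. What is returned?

80

LOAD_CONST → push 4. Stack: [4]
LOAD_FAST a → push -4. Stack: [4, -4]
BINARY_OP - → 4 - -4 = 8. Stack: [8]
STORE_FAST z → z=8. Stack: []
LOAD_FAST_LOAD_FAST b,z → push 5,8. Stack: [5, 8]
COMPARE_OP bool(<) → 5 vs 8 = True. Stack: [True]
POP_JUMP_IF_FALSE → pop True; no jump. Stack: []
LOAD_CONST → push 3. Stack: [3]
STORE_FAST w → w=3. Stack: []
LOAD_FAST w → push 3. Stack: [3]
LOAD_CONST → push 11. Stack: [3, 11]
BINARY_OP % → 3 % 11 = 3. Stack: [3]
STORE_FAST k → k=3. Stack: []
LOAD_FAST z → push 8. Stack: [8]
LOAD_CONST → push 10. Stack: [8, 10]
BINARY_OP * → 8 * 10 = 80. Stack: [80]
STORE_FAST y → y=80. Stack: []
LOAD_FAST y → push 80. Stack: [80]
RETURN_VALUE → return 80.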